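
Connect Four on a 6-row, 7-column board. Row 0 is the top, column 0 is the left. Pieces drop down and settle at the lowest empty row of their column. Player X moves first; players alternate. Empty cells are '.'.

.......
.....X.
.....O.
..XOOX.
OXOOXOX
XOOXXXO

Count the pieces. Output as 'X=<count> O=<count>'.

X=10 O=10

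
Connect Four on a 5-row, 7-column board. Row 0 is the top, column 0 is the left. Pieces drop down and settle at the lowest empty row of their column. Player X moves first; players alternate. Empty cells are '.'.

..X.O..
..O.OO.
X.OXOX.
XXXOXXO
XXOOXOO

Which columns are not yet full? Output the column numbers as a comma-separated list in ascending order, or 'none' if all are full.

col 0: top cell = '.' → open
col 1: top cell = '.' → open
col 2: top cell = 'X' → FULL
col 3: top cell = '.' → open
col 4: top cell = 'O' → FULL
col 5: top cell = '.' → open
col 6: top cell = '.' → open

Answer: 0,1,3,5,6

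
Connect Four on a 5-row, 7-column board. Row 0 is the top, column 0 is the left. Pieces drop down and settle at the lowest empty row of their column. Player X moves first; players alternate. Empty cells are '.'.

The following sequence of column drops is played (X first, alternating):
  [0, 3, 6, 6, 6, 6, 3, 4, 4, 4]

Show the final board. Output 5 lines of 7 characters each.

Move 1: X drops in col 0, lands at row 4
Move 2: O drops in col 3, lands at row 4
Move 3: X drops in col 6, lands at row 4
Move 4: O drops in col 6, lands at row 3
Move 5: X drops in col 6, lands at row 2
Move 6: O drops in col 6, lands at row 1
Move 7: X drops in col 3, lands at row 3
Move 8: O drops in col 4, lands at row 4
Move 9: X drops in col 4, lands at row 3
Move 10: O drops in col 4, lands at row 2

Answer: .......
......O
....O.X
...XX.O
X..OO.X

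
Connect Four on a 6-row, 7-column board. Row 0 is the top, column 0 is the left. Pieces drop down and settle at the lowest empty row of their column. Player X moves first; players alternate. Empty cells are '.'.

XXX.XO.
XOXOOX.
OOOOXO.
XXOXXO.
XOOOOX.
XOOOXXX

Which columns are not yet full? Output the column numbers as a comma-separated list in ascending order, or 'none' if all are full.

col 0: top cell = 'X' → FULL
col 1: top cell = 'X' → FULL
col 2: top cell = 'X' → FULL
col 3: top cell = '.' → open
col 4: top cell = 'X' → FULL
col 5: top cell = 'O' → FULL
col 6: top cell = '.' → open

Answer: 3,6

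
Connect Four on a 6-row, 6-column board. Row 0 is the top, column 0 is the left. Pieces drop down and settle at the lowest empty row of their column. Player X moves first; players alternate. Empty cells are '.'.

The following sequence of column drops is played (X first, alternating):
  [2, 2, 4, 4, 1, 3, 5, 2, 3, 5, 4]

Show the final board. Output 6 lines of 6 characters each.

Answer: ......
......
......
..O.X.
..OXOO
.XXOXX

Derivation:
Move 1: X drops in col 2, lands at row 5
Move 2: O drops in col 2, lands at row 4
Move 3: X drops in col 4, lands at row 5
Move 4: O drops in col 4, lands at row 4
Move 5: X drops in col 1, lands at row 5
Move 6: O drops in col 3, lands at row 5
Move 7: X drops in col 5, lands at row 5
Move 8: O drops in col 2, lands at row 3
Move 9: X drops in col 3, lands at row 4
Move 10: O drops in col 5, lands at row 4
Move 11: X drops in col 4, lands at row 3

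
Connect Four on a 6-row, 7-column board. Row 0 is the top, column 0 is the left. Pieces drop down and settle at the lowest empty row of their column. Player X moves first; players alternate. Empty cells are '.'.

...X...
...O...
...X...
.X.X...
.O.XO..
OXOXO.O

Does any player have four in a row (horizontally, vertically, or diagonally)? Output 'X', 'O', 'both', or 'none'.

X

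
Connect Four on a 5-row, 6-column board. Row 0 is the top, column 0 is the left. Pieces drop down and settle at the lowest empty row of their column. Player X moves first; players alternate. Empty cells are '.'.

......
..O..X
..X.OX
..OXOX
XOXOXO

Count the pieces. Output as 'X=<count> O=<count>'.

X=8 O=7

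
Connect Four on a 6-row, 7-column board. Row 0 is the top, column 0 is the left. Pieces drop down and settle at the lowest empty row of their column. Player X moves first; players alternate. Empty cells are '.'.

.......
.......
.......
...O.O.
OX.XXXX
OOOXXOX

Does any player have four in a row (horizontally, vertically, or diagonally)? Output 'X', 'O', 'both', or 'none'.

X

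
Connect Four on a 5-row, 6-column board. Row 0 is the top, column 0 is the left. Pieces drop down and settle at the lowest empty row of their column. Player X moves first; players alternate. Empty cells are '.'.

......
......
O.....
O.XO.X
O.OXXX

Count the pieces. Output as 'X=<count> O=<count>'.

X=5 O=5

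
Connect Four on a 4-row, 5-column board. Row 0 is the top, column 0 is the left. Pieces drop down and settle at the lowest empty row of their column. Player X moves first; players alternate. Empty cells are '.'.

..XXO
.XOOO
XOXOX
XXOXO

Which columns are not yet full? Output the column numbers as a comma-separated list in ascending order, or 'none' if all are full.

Answer: 0,1

Derivation:
col 0: top cell = '.' → open
col 1: top cell = '.' → open
col 2: top cell = 'X' → FULL
col 3: top cell = 'X' → FULL
col 4: top cell = 'O' → FULL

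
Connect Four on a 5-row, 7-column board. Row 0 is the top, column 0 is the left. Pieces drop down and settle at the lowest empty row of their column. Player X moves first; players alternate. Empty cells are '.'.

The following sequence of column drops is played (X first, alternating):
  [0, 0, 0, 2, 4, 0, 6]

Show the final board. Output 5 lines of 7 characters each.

Answer: .......
O......
X......
O......
X.O.X.X

Derivation:
Move 1: X drops in col 0, lands at row 4
Move 2: O drops in col 0, lands at row 3
Move 3: X drops in col 0, lands at row 2
Move 4: O drops in col 2, lands at row 4
Move 5: X drops in col 4, lands at row 4
Move 6: O drops in col 0, lands at row 1
Move 7: X drops in col 6, lands at row 4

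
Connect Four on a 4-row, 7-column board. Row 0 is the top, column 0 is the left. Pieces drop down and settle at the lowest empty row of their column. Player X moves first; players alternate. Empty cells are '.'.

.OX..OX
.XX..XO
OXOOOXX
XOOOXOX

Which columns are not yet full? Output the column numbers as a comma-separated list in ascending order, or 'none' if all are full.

col 0: top cell = '.' → open
col 1: top cell = 'O' → FULL
col 2: top cell = 'X' → FULL
col 3: top cell = '.' → open
col 4: top cell = '.' → open
col 5: top cell = 'O' → FULL
col 6: top cell = 'X' → FULL

Answer: 0,3,4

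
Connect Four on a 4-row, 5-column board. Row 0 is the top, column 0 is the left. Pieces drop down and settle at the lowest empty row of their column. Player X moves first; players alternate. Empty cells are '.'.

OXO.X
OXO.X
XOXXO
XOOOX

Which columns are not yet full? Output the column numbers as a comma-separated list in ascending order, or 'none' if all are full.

Answer: 3

Derivation:
col 0: top cell = 'O' → FULL
col 1: top cell = 'X' → FULL
col 2: top cell = 'O' → FULL
col 3: top cell = '.' → open
col 4: top cell = 'X' → FULL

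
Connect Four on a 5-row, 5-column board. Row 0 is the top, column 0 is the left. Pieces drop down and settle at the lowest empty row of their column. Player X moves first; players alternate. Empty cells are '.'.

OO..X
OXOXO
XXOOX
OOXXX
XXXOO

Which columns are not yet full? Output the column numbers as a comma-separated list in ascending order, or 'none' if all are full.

Answer: 2,3

Derivation:
col 0: top cell = 'O' → FULL
col 1: top cell = 'O' → FULL
col 2: top cell = '.' → open
col 3: top cell = '.' → open
col 4: top cell = 'X' → FULL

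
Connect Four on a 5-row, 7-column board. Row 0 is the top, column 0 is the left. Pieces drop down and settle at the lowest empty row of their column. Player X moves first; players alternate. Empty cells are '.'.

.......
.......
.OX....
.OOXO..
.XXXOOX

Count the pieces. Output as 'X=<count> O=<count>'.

X=6 O=6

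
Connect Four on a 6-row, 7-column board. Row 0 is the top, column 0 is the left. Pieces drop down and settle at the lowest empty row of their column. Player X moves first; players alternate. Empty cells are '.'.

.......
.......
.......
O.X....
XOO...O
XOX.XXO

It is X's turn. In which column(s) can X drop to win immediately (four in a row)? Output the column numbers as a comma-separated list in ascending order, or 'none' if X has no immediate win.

Answer: 3

Derivation:
col 0: drop X → no win
col 1: drop X → no win
col 2: drop X → no win
col 3: drop X → WIN!
col 4: drop X → no win
col 5: drop X → no win
col 6: drop X → no win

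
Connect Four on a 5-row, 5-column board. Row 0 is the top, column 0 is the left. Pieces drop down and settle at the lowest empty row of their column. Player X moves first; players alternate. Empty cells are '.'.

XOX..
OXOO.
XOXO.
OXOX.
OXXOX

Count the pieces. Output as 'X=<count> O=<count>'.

X=10 O=10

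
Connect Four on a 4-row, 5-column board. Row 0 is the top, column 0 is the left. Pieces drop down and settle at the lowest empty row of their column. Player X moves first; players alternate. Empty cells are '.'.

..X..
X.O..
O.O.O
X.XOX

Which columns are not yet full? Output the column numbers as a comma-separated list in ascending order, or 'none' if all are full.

Answer: 0,1,3,4

Derivation:
col 0: top cell = '.' → open
col 1: top cell = '.' → open
col 2: top cell = 'X' → FULL
col 3: top cell = '.' → open
col 4: top cell = '.' → open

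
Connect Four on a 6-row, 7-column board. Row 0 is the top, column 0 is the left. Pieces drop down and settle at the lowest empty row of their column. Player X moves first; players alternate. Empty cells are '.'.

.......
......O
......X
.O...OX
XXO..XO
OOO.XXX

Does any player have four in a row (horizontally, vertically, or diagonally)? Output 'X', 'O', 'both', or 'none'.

none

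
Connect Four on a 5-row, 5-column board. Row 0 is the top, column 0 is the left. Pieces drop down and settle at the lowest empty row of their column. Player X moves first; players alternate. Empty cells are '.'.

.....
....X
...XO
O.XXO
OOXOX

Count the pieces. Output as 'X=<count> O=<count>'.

X=6 O=6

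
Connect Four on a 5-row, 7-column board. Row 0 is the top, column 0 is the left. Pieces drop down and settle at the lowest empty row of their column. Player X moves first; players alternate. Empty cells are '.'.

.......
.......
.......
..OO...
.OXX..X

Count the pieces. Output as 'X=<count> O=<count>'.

X=3 O=3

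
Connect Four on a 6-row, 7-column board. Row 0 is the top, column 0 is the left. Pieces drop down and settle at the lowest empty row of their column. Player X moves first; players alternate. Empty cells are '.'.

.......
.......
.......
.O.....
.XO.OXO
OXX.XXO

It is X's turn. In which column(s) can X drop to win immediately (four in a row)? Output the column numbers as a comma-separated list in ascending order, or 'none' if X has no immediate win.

col 0: drop X → no win
col 1: drop X → no win
col 2: drop X → no win
col 3: drop X → WIN!
col 4: drop X → no win
col 5: drop X → no win
col 6: drop X → no win

Answer: 3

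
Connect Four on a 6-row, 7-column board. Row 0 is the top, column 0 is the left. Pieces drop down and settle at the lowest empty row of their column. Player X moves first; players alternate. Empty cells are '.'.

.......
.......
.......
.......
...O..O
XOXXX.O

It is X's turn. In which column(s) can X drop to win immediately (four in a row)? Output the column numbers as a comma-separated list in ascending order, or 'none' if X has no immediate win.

Answer: 5

Derivation:
col 0: drop X → no win
col 1: drop X → no win
col 2: drop X → no win
col 3: drop X → no win
col 4: drop X → no win
col 5: drop X → WIN!
col 6: drop X → no win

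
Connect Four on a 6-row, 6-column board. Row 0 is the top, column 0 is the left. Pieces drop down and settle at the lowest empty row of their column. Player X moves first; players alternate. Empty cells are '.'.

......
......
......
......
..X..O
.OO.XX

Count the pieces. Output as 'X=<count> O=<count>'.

X=3 O=3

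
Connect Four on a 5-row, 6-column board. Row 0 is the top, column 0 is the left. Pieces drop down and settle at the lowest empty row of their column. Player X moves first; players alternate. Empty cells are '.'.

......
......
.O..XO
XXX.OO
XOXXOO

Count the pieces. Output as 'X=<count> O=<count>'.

X=7 O=7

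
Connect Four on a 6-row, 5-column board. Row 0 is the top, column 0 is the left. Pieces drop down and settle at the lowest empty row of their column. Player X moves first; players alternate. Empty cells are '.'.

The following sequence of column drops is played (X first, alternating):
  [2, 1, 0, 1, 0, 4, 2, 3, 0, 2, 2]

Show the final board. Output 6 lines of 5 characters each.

Move 1: X drops in col 2, lands at row 5
Move 2: O drops in col 1, lands at row 5
Move 3: X drops in col 0, lands at row 5
Move 4: O drops in col 1, lands at row 4
Move 5: X drops in col 0, lands at row 4
Move 6: O drops in col 4, lands at row 5
Move 7: X drops in col 2, lands at row 4
Move 8: O drops in col 3, lands at row 5
Move 9: X drops in col 0, lands at row 3
Move 10: O drops in col 2, lands at row 3
Move 11: X drops in col 2, lands at row 2

Answer: .....
.....
..X..
X.O..
XOX..
XOXOO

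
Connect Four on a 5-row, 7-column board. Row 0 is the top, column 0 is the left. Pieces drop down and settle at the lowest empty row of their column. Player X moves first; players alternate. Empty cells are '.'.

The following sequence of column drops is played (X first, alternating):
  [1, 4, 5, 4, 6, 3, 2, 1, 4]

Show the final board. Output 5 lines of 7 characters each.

Answer: .......
.......
....X..
.O..O..
.XXOOXX

Derivation:
Move 1: X drops in col 1, lands at row 4
Move 2: O drops in col 4, lands at row 4
Move 3: X drops in col 5, lands at row 4
Move 4: O drops in col 4, lands at row 3
Move 5: X drops in col 6, lands at row 4
Move 6: O drops in col 3, lands at row 4
Move 7: X drops in col 2, lands at row 4
Move 8: O drops in col 1, lands at row 3
Move 9: X drops in col 4, lands at row 2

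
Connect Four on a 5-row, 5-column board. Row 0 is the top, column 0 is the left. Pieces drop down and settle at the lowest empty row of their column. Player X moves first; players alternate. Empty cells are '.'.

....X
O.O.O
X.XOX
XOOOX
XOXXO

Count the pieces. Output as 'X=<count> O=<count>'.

X=9 O=9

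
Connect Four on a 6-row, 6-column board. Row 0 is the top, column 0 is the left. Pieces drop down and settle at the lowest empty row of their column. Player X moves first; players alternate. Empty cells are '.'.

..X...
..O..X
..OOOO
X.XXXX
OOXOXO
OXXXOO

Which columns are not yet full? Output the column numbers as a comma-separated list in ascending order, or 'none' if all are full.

Answer: 0,1,3,4,5

Derivation:
col 0: top cell = '.' → open
col 1: top cell = '.' → open
col 2: top cell = 'X' → FULL
col 3: top cell = '.' → open
col 4: top cell = '.' → open
col 5: top cell = '.' → open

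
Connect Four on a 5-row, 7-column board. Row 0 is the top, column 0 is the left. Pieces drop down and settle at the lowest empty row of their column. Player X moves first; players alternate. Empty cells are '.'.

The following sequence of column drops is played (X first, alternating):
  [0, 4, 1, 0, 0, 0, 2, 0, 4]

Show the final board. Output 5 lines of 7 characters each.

Move 1: X drops in col 0, lands at row 4
Move 2: O drops in col 4, lands at row 4
Move 3: X drops in col 1, lands at row 4
Move 4: O drops in col 0, lands at row 3
Move 5: X drops in col 0, lands at row 2
Move 6: O drops in col 0, lands at row 1
Move 7: X drops in col 2, lands at row 4
Move 8: O drops in col 0, lands at row 0
Move 9: X drops in col 4, lands at row 3

Answer: O......
O......
X......
O...X..
XXX.O..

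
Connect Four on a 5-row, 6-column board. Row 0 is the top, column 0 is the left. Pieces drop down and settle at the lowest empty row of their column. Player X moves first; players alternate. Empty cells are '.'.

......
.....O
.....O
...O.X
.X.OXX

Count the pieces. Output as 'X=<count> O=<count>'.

X=4 O=4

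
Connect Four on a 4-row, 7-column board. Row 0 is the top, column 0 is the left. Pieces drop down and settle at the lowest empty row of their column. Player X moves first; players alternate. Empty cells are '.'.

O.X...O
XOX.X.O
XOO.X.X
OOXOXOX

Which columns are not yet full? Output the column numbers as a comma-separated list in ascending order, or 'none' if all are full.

col 0: top cell = 'O' → FULL
col 1: top cell = '.' → open
col 2: top cell = 'X' → FULL
col 3: top cell = '.' → open
col 4: top cell = '.' → open
col 5: top cell = '.' → open
col 6: top cell = 'O' → FULL

Answer: 1,3,4,5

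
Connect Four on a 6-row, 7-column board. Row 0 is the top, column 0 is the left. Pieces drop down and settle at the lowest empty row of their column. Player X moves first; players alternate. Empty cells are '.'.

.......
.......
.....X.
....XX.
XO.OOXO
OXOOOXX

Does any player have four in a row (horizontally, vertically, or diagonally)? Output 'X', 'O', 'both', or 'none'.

X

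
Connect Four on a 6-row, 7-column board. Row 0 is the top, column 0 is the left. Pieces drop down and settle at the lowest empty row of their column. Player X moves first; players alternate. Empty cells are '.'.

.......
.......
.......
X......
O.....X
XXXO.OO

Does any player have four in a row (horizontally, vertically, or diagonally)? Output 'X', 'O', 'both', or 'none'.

none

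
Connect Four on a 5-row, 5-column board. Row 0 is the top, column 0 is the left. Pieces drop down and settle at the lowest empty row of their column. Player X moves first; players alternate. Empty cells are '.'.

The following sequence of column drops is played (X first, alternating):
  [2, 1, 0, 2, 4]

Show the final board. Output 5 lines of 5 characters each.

Answer: .....
.....
.....
..O..
XOX.X

Derivation:
Move 1: X drops in col 2, lands at row 4
Move 2: O drops in col 1, lands at row 4
Move 3: X drops in col 0, lands at row 4
Move 4: O drops in col 2, lands at row 3
Move 5: X drops in col 4, lands at row 4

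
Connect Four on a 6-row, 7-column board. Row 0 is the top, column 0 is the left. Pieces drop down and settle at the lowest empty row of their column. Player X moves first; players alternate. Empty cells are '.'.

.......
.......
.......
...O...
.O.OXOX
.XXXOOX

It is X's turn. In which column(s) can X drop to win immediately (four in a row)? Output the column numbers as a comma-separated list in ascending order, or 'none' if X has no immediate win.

Answer: 0

Derivation:
col 0: drop X → WIN!
col 1: drop X → no win
col 2: drop X → no win
col 3: drop X → no win
col 4: drop X → no win
col 5: drop X → no win
col 6: drop X → no win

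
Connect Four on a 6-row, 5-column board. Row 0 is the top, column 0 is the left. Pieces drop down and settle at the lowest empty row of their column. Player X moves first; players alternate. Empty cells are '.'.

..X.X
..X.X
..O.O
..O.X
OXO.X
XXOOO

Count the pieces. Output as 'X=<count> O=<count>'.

X=9 O=8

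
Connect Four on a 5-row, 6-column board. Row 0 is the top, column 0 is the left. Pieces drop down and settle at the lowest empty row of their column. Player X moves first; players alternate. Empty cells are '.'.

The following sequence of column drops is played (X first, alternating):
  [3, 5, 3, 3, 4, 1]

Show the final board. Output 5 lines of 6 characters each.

Move 1: X drops in col 3, lands at row 4
Move 2: O drops in col 5, lands at row 4
Move 3: X drops in col 3, lands at row 3
Move 4: O drops in col 3, lands at row 2
Move 5: X drops in col 4, lands at row 4
Move 6: O drops in col 1, lands at row 4

Answer: ......
......
...O..
...X..
.O.XXO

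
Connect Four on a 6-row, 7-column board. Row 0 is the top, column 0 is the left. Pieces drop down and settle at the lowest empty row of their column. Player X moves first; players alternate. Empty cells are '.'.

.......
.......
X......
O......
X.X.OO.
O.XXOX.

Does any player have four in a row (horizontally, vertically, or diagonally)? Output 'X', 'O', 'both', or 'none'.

none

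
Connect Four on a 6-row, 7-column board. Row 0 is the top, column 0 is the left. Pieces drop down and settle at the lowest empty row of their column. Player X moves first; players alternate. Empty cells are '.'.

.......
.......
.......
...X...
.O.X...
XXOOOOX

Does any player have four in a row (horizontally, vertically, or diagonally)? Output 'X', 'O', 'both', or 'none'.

O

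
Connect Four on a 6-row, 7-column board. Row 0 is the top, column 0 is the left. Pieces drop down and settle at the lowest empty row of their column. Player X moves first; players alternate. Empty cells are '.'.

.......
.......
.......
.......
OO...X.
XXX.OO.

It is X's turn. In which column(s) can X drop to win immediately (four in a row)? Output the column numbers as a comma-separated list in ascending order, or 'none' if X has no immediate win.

Answer: 3

Derivation:
col 0: drop X → no win
col 1: drop X → no win
col 2: drop X → no win
col 3: drop X → WIN!
col 4: drop X → no win
col 5: drop X → no win
col 6: drop X → no win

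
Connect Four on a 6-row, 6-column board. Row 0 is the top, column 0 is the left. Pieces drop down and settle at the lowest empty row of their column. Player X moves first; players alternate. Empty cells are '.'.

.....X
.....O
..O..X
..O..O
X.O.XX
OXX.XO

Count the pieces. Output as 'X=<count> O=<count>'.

X=8 O=7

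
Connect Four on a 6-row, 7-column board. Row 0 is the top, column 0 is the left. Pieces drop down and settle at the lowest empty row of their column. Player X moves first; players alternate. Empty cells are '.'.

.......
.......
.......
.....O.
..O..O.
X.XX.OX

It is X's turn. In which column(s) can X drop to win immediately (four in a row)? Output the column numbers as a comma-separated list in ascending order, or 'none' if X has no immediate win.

Answer: 1

Derivation:
col 0: drop X → no win
col 1: drop X → WIN!
col 2: drop X → no win
col 3: drop X → no win
col 4: drop X → no win
col 5: drop X → no win
col 6: drop X → no win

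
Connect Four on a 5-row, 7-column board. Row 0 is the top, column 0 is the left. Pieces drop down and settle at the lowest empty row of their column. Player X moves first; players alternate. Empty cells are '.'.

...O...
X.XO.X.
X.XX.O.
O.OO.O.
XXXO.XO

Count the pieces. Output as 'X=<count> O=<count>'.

X=10 O=9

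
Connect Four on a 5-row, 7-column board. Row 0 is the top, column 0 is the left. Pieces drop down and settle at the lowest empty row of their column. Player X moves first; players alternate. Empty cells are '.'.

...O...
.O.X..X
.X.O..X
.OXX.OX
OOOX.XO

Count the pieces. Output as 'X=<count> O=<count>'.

X=9 O=9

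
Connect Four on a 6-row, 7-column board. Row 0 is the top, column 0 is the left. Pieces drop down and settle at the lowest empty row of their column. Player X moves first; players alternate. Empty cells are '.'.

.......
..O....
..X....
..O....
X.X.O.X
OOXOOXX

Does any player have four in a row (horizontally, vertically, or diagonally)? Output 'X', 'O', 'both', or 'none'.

none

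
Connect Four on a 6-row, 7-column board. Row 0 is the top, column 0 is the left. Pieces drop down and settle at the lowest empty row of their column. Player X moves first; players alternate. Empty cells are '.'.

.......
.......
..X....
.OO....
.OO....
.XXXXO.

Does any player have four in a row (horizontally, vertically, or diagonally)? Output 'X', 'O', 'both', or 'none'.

X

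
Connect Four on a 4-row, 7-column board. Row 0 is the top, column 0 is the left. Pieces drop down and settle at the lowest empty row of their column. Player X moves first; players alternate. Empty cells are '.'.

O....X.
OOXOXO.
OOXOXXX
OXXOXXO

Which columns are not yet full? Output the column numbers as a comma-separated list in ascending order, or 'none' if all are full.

col 0: top cell = 'O' → FULL
col 1: top cell = '.' → open
col 2: top cell = '.' → open
col 3: top cell = '.' → open
col 4: top cell = '.' → open
col 5: top cell = 'X' → FULL
col 6: top cell = '.' → open

Answer: 1,2,3,4,6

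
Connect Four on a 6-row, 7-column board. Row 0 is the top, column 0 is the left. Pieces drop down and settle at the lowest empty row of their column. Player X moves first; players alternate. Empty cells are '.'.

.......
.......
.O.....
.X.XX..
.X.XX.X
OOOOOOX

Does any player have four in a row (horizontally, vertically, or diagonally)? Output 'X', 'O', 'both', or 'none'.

O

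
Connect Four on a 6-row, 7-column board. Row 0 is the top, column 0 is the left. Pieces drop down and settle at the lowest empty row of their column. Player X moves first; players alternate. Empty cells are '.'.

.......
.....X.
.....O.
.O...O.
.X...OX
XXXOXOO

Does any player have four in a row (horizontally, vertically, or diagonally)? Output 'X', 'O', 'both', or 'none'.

O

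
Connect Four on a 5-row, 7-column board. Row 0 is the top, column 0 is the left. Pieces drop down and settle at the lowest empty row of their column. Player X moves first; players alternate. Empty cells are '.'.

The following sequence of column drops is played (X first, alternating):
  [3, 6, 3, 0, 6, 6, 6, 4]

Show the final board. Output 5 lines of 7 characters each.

Move 1: X drops in col 3, lands at row 4
Move 2: O drops in col 6, lands at row 4
Move 3: X drops in col 3, lands at row 3
Move 4: O drops in col 0, lands at row 4
Move 5: X drops in col 6, lands at row 3
Move 6: O drops in col 6, lands at row 2
Move 7: X drops in col 6, lands at row 1
Move 8: O drops in col 4, lands at row 4

Answer: .......
......X
......O
...X..X
O..XO.O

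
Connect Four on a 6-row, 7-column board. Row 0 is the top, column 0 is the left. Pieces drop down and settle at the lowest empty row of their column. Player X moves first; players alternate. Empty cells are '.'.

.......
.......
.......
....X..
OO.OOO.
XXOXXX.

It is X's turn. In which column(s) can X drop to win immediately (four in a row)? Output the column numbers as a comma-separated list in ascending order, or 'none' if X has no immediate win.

col 0: drop X → no win
col 1: drop X → no win
col 2: drop X → no win
col 3: drop X → no win
col 4: drop X → no win
col 5: drop X → no win
col 6: drop X → WIN!

Answer: 6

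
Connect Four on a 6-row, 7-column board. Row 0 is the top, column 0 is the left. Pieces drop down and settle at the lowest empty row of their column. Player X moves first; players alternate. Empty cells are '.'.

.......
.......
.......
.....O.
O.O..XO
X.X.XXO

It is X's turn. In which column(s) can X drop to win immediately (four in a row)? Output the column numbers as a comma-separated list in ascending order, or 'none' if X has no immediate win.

Answer: 3

Derivation:
col 0: drop X → no win
col 1: drop X → no win
col 2: drop X → no win
col 3: drop X → WIN!
col 4: drop X → no win
col 5: drop X → no win
col 6: drop X → no win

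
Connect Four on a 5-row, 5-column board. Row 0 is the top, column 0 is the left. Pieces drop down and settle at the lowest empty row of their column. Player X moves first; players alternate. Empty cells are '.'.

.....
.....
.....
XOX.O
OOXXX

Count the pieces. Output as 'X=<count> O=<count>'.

X=5 O=4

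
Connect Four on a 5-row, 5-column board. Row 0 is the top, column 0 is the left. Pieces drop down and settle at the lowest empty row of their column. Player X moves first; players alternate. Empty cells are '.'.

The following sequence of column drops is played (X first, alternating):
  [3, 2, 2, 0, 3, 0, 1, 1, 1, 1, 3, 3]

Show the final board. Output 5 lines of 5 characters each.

Move 1: X drops in col 3, lands at row 4
Move 2: O drops in col 2, lands at row 4
Move 3: X drops in col 2, lands at row 3
Move 4: O drops in col 0, lands at row 4
Move 5: X drops in col 3, lands at row 3
Move 6: O drops in col 0, lands at row 3
Move 7: X drops in col 1, lands at row 4
Move 8: O drops in col 1, lands at row 3
Move 9: X drops in col 1, lands at row 2
Move 10: O drops in col 1, lands at row 1
Move 11: X drops in col 3, lands at row 2
Move 12: O drops in col 3, lands at row 1

Answer: .....
.O.O.
.X.X.
OOXX.
OXOX.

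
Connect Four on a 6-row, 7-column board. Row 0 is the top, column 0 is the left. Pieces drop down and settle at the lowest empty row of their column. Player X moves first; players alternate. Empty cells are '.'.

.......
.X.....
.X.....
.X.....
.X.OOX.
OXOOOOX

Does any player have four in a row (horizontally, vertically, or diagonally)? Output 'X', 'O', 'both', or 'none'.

both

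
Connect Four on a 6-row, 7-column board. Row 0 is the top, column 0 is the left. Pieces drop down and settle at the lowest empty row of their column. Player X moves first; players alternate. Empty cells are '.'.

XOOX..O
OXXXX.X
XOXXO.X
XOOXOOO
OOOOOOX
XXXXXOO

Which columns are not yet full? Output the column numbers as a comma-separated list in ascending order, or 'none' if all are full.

col 0: top cell = 'X' → FULL
col 1: top cell = 'O' → FULL
col 2: top cell = 'O' → FULL
col 3: top cell = 'X' → FULL
col 4: top cell = '.' → open
col 5: top cell = '.' → open
col 6: top cell = 'O' → FULL

Answer: 4,5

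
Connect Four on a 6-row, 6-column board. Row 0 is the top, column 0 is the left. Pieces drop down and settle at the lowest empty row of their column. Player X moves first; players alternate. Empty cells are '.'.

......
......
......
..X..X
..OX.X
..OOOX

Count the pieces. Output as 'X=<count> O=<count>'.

X=5 O=4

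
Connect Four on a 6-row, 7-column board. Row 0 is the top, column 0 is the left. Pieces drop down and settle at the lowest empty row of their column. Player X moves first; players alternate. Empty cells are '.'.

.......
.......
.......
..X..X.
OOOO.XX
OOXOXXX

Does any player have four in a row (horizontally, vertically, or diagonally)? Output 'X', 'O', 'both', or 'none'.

O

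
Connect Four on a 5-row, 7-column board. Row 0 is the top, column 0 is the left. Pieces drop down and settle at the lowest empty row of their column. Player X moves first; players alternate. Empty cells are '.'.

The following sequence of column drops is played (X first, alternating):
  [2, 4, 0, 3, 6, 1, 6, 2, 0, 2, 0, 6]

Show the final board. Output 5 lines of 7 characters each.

Move 1: X drops in col 2, lands at row 4
Move 2: O drops in col 4, lands at row 4
Move 3: X drops in col 0, lands at row 4
Move 4: O drops in col 3, lands at row 4
Move 5: X drops in col 6, lands at row 4
Move 6: O drops in col 1, lands at row 4
Move 7: X drops in col 6, lands at row 3
Move 8: O drops in col 2, lands at row 3
Move 9: X drops in col 0, lands at row 3
Move 10: O drops in col 2, lands at row 2
Move 11: X drops in col 0, lands at row 2
Move 12: O drops in col 6, lands at row 2

Answer: .......
.......
X.O...O
X.O...X
XOXOO.X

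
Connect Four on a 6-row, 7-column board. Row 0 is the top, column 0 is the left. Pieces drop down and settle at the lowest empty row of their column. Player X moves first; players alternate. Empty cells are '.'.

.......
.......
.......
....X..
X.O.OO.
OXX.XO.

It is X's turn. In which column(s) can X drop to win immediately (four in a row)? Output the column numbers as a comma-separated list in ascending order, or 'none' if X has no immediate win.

Answer: 3

Derivation:
col 0: drop X → no win
col 1: drop X → no win
col 2: drop X → no win
col 3: drop X → WIN!
col 4: drop X → no win
col 5: drop X → no win
col 6: drop X → no win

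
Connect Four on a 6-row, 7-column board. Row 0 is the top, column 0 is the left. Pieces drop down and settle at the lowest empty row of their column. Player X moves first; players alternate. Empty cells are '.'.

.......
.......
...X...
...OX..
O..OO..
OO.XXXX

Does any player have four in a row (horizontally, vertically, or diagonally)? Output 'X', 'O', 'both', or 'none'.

X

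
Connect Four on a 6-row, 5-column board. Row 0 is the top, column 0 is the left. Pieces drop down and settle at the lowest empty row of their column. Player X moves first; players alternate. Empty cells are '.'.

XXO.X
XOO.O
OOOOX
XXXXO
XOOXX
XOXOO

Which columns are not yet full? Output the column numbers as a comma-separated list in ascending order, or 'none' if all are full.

Answer: 3

Derivation:
col 0: top cell = 'X' → FULL
col 1: top cell = 'X' → FULL
col 2: top cell = 'O' → FULL
col 3: top cell = '.' → open
col 4: top cell = 'X' → FULL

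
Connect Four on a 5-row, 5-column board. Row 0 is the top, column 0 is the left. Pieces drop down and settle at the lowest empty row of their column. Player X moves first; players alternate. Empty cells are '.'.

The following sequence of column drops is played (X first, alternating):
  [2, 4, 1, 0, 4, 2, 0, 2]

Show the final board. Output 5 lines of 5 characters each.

Answer: .....
.....
..O..
X.O.X
OXX.O

Derivation:
Move 1: X drops in col 2, lands at row 4
Move 2: O drops in col 4, lands at row 4
Move 3: X drops in col 1, lands at row 4
Move 4: O drops in col 0, lands at row 4
Move 5: X drops in col 4, lands at row 3
Move 6: O drops in col 2, lands at row 3
Move 7: X drops in col 0, lands at row 3
Move 8: O drops in col 2, lands at row 2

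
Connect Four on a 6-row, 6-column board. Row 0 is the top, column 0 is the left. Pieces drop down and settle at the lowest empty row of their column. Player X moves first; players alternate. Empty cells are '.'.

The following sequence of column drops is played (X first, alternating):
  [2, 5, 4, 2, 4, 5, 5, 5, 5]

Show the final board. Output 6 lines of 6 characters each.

Move 1: X drops in col 2, lands at row 5
Move 2: O drops in col 5, lands at row 5
Move 3: X drops in col 4, lands at row 5
Move 4: O drops in col 2, lands at row 4
Move 5: X drops in col 4, lands at row 4
Move 6: O drops in col 5, lands at row 4
Move 7: X drops in col 5, lands at row 3
Move 8: O drops in col 5, lands at row 2
Move 9: X drops in col 5, lands at row 1

Answer: ......
.....X
.....O
.....X
..O.XO
..X.XO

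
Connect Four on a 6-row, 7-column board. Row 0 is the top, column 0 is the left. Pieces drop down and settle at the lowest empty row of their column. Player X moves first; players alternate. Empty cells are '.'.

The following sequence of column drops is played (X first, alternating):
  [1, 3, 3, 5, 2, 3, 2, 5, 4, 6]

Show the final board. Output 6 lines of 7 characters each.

Answer: .......
.......
.......
...O...
..XX.O.
.XXOXOO

Derivation:
Move 1: X drops in col 1, lands at row 5
Move 2: O drops in col 3, lands at row 5
Move 3: X drops in col 3, lands at row 4
Move 4: O drops in col 5, lands at row 5
Move 5: X drops in col 2, lands at row 5
Move 6: O drops in col 3, lands at row 3
Move 7: X drops in col 2, lands at row 4
Move 8: O drops in col 5, lands at row 4
Move 9: X drops in col 4, lands at row 5
Move 10: O drops in col 6, lands at row 5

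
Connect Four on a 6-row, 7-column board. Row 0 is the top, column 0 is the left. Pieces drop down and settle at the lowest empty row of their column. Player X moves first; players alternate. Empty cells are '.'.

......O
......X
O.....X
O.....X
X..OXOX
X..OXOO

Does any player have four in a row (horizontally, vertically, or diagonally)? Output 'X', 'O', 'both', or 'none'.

X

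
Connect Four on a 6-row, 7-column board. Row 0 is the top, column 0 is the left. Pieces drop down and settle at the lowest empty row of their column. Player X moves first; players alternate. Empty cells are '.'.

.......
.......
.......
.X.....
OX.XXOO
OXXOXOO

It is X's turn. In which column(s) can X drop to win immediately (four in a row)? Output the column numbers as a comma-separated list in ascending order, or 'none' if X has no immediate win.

Answer: 1,2

Derivation:
col 0: drop X → no win
col 1: drop X → WIN!
col 2: drop X → WIN!
col 3: drop X → no win
col 4: drop X → no win
col 5: drop X → no win
col 6: drop X → no win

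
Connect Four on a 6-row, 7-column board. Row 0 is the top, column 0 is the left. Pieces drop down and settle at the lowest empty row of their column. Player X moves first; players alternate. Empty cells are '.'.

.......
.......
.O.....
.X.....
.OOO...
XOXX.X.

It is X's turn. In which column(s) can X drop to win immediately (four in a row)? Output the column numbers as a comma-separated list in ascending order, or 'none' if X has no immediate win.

Answer: 4

Derivation:
col 0: drop X → no win
col 1: drop X → no win
col 2: drop X → no win
col 3: drop X → no win
col 4: drop X → WIN!
col 5: drop X → no win
col 6: drop X → no win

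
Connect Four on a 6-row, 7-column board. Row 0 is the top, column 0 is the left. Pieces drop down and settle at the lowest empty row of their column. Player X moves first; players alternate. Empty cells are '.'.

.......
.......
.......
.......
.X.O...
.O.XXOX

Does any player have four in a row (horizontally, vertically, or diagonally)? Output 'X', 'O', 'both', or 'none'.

none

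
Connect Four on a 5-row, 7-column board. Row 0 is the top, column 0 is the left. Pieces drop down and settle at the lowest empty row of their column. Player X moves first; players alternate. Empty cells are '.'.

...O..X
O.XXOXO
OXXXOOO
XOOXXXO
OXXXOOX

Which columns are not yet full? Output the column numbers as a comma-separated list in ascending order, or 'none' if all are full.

Answer: 0,1,2,4,5

Derivation:
col 0: top cell = '.' → open
col 1: top cell = '.' → open
col 2: top cell = '.' → open
col 3: top cell = 'O' → FULL
col 4: top cell = '.' → open
col 5: top cell = '.' → open
col 6: top cell = 'X' → FULL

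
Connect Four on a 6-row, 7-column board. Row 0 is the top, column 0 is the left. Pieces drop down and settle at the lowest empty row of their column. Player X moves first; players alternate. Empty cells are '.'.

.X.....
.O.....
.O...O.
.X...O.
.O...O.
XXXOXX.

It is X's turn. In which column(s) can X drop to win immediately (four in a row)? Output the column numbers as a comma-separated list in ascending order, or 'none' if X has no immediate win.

col 0: drop X → no win
col 2: drop X → no win
col 3: drop X → no win
col 4: drop X → no win
col 5: drop X → no win
col 6: drop X → no win

Answer: none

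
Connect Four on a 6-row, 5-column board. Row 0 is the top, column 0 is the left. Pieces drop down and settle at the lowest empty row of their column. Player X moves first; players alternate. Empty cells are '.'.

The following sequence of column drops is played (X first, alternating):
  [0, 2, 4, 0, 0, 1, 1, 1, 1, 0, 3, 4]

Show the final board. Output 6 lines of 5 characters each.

Move 1: X drops in col 0, lands at row 5
Move 2: O drops in col 2, lands at row 5
Move 3: X drops in col 4, lands at row 5
Move 4: O drops in col 0, lands at row 4
Move 5: X drops in col 0, lands at row 3
Move 6: O drops in col 1, lands at row 5
Move 7: X drops in col 1, lands at row 4
Move 8: O drops in col 1, lands at row 3
Move 9: X drops in col 1, lands at row 2
Move 10: O drops in col 0, lands at row 2
Move 11: X drops in col 3, lands at row 5
Move 12: O drops in col 4, lands at row 4

Answer: .....
.....
OX...
XO...
OX..O
XOOXX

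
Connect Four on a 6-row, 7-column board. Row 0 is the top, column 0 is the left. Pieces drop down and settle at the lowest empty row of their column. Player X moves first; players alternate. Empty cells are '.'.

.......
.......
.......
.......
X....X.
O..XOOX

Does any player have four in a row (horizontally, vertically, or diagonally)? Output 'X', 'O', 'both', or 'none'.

none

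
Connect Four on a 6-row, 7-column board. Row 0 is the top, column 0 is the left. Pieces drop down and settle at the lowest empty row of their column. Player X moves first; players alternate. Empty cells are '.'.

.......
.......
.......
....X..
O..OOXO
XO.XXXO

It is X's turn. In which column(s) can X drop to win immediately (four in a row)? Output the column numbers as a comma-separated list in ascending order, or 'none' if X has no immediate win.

Answer: 2

Derivation:
col 0: drop X → no win
col 1: drop X → no win
col 2: drop X → WIN!
col 3: drop X → no win
col 4: drop X → no win
col 5: drop X → no win
col 6: drop X → no win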